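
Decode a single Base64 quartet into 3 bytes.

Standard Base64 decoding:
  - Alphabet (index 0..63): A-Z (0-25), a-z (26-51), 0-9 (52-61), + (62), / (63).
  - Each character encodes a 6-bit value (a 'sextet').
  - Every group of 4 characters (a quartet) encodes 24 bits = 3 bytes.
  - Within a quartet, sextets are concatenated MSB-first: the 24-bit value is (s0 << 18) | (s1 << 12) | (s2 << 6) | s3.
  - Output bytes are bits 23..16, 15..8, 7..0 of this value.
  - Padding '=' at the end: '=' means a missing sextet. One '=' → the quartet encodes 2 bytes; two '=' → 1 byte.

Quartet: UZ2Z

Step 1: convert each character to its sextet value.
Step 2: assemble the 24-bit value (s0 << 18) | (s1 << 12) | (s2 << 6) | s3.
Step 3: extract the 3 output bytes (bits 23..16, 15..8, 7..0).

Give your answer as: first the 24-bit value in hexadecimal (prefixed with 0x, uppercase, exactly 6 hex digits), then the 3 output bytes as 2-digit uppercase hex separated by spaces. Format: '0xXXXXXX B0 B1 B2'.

Sextets: U=20, Z=25, 2=54, Z=25
24-bit: (20<<18) | (25<<12) | (54<<6) | 25
      = 0x500000 | 0x019000 | 0x000D80 | 0x000019
      = 0x519D99
Bytes: (v>>16)&0xFF=51, (v>>8)&0xFF=9D, v&0xFF=99

Answer: 0x519D99 51 9D 99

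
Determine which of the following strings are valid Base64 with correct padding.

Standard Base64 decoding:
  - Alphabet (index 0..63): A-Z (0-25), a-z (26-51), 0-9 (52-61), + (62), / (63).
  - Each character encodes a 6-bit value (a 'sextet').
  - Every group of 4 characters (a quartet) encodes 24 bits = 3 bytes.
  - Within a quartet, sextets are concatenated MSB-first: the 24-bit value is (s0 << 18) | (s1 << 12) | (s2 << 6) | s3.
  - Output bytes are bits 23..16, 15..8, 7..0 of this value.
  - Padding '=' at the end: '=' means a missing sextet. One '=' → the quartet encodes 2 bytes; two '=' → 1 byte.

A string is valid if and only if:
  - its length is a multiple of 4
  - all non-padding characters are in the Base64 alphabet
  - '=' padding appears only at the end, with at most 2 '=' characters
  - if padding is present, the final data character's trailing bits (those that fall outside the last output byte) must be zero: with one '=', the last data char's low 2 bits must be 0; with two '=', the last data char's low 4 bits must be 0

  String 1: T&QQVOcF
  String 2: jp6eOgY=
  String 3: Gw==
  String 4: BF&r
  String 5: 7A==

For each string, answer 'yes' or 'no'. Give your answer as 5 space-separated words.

Answer: no yes yes no yes

Derivation:
String 1: 'T&QQVOcF' → invalid (bad char(s): ['&'])
String 2: 'jp6eOgY=' → valid
String 3: 'Gw==' → valid
String 4: 'BF&r' → invalid (bad char(s): ['&'])
String 5: '7A==' → valid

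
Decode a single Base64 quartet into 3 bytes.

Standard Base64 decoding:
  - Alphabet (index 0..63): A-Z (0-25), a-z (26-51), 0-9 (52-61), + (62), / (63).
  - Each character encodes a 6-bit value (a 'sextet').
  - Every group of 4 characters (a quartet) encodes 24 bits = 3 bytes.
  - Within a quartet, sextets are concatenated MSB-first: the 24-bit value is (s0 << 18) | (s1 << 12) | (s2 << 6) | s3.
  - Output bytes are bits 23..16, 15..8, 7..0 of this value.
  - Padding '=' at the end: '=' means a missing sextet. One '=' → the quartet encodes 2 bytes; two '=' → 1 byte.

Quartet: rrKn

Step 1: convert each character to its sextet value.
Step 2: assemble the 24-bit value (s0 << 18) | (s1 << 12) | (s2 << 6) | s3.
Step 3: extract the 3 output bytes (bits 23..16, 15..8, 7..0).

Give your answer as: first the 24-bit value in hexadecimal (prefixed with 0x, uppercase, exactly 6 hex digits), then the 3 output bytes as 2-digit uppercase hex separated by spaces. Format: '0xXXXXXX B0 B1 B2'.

Sextets: r=43, r=43, K=10, n=39
24-bit: (43<<18) | (43<<12) | (10<<6) | 39
      = 0xAC0000 | 0x02B000 | 0x000280 | 0x000027
      = 0xAEB2A7
Bytes: (v>>16)&0xFF=AE, (v>>8)&0xFF=B2, v&0xFF=A7

Answer: 0xAEB2A7 AE B2 A7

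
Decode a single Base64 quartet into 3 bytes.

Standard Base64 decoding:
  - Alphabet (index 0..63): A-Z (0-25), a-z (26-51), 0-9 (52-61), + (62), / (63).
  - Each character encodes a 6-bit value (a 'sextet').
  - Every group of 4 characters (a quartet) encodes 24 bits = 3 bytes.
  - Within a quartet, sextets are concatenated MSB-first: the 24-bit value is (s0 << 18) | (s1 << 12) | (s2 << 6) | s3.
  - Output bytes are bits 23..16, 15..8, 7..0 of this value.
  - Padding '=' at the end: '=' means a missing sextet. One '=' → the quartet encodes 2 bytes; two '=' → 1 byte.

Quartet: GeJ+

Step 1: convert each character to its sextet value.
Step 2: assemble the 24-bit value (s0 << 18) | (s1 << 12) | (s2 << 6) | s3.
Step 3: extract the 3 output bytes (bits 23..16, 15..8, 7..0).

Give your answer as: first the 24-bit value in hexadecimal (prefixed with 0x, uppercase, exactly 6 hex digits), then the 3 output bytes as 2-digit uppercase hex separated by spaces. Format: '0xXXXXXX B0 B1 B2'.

Sextets: G=6, e=30, J=9, +=62
24-bit: (6<<18) | (30<<12) | (9<<6) | 62
      = 0x180000 | 0x01E000 | 0x000240 | 0x00003E
      = 0x19E27E
Bytes: (v>>16)&0xFF=19, (v>>8)&0xFF=E2, v&0xFF=7E

Answer: 0x19E27E 19 E2 7E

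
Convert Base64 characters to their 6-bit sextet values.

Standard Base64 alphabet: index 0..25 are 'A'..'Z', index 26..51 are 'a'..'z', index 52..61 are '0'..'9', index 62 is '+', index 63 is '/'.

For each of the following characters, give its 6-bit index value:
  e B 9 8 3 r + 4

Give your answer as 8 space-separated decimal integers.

'e': a..z range, 26 + ord('e') − ord('a') = 30
'B': A..Z range, ord('B') − ord('A') = 1
'9': 0..9 range, 52 + ord('9') − ord('0') = 61
'8': 0..9 range, 52 + ord('8') − ord('0') = 60
'3': 0..9 range, 52 + ord('3') − ord('0') = 55
'r': a..z range, 26 + ord('r') − ord('a') = 43
'+': index 62
'4': 0..9 range, 52 + ord('4') − ord('0') = 56

Answer: 30 1 61 60 55 43 62 56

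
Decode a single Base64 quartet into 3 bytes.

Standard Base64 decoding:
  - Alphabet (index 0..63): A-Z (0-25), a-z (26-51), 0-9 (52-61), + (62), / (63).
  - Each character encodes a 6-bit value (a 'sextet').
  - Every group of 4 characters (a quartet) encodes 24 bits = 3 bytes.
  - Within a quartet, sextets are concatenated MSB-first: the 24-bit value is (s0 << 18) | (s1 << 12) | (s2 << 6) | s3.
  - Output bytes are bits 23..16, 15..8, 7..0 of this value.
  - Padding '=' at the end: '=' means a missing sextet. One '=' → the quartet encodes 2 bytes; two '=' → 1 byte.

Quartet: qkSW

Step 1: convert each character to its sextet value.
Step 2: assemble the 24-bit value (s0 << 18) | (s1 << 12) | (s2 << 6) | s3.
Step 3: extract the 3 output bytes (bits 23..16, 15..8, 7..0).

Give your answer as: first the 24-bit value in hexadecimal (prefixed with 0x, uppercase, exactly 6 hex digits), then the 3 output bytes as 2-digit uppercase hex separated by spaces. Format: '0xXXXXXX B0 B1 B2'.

Answer: 0xAA4496 AA 44 96

Derivation:
Sextets: q=42, k=36, S=18, W=22
24-bit: (42<<18) | (36<<12) | (18<<6) | 22
      = 0xA80000 | 0x024000 | 0x000480 | 0x000016
      = 0xAA4496
Bytes: (v>>16)&0xFF=AA, (v>>8)&0xFF=44, v&0xFF=96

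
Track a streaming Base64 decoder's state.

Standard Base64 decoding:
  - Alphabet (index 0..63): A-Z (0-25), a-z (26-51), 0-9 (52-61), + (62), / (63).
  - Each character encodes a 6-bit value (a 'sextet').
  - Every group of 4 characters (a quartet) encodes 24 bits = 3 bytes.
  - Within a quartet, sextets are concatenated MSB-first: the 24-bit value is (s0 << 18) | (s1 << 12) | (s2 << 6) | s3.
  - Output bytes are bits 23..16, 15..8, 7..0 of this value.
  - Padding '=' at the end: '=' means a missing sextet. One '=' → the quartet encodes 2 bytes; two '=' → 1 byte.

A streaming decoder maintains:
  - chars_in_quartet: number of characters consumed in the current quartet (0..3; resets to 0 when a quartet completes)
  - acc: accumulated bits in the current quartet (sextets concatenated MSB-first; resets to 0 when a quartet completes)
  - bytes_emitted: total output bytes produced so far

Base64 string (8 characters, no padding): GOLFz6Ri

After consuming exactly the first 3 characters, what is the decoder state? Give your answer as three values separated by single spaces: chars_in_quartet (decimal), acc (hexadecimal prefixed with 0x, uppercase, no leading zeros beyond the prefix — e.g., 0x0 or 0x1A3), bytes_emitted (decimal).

Answer: 3 0x638B 0

Derivation:
After char 0 ('G'=6): chars_in_quartet=1 acc=0x6 bytes_emitted=0
After char 1 ('O'=14): chars_in_quartet=2 acc=0x18E bytes_emitted=0
After char 2 ('L'=11): chars_in_quartet=3 acc=0x638B bytes_emitted=0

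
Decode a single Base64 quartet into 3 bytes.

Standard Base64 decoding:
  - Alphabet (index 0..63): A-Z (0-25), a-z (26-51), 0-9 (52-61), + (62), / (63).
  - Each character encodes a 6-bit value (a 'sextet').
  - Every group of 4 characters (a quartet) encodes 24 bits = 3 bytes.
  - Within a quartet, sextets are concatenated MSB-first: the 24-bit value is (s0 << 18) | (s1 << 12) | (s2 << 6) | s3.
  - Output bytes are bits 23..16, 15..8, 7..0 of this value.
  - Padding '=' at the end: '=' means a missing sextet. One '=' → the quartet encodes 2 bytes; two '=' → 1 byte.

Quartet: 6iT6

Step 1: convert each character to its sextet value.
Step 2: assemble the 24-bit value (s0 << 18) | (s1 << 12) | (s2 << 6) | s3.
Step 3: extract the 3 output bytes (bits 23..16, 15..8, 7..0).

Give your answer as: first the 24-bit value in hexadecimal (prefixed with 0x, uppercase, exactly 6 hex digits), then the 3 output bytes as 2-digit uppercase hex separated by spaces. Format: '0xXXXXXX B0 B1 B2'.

Answer: 0xEA24FA EA 24 FA

Derivation:
Sextets: 6=58, i=34, T=19, 6=58
24-bit: (58<<18) | (34<<12) | (19<<6) | 58
      = 0xE80000 | 0x022000 | 0x0004C0 | 0x00003A
      = 0xEA24FA
Bytes: (v>>16)&0xFF=EA, (v>>8)&0xFF=24, v&0xFF=FA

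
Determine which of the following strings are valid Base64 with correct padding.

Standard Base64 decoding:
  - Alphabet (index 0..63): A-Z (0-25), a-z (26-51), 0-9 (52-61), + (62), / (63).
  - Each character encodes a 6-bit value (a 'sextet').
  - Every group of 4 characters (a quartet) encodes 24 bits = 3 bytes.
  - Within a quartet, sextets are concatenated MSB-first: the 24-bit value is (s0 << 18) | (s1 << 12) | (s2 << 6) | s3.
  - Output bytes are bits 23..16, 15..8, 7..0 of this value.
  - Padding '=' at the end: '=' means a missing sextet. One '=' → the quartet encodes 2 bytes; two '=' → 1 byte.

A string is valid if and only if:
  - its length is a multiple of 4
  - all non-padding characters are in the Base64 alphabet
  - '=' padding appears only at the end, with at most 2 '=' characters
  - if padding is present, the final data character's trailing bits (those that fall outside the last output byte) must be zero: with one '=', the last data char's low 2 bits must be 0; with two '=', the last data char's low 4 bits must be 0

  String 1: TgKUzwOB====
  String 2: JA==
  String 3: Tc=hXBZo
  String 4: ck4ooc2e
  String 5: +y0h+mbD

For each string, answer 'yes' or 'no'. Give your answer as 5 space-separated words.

String 1: 'TgKUzwOB====' → invalid (4 pad chars (max 2))
String 2: 'JA==' → valid
String 3: 'Tc=hXBZo' → invalid (bad char(s): ['=']; '=' in middle)
String 4: 'ck4ooc2e' → valid
String 5: '+y0h+mbD' → valid

Answer: no yes no yes yes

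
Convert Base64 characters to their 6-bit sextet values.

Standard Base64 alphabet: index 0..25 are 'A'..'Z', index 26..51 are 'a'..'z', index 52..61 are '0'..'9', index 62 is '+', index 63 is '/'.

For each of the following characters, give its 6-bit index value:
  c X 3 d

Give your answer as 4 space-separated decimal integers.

Answer: 28 23 55 29

Derivation:
'c': a..z range, 26 + ord('c') − ord('a') = 28
'X': A..Z range, ord('X') − ord('A') = 23
'3': 0..9 range, 52 + ord('3') − ord('0') = 55
'd': a..z range, 26 + ord('d') − ord('a') = 29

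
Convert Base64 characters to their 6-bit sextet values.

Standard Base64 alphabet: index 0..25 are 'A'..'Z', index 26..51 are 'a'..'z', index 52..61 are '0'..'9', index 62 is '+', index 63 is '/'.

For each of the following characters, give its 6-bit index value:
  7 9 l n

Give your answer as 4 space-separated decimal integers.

Answer: 59 61 37 39

Derivation:
'7': 0..9 range, 52 + ord('7') − ord('0') = 59
'9': 0..9 range, 52 + ord('9') − ord('0') = 61
'l': a..z range, 26 + ord('l') − ord('a') = 37
'n': a..z range, 26 + ord('n') − ord('a') = 39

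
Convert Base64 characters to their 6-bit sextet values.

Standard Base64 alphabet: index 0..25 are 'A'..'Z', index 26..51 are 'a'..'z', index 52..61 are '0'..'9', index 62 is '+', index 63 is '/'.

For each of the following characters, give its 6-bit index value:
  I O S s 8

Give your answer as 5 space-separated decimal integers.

'I': A..Z range, ord('I') − ord('A') = 8
'O': A..Z range, ord('O') − ord('A') = 14
'S': A..Z range, ord('S') − ord('A') = 18
's': a..z range, 26 + ord('s') − ord('a') = 44
'8': 0..9 range, 52 + ord('8') − ord('0') = 60

Answer: 8 14 18 44 60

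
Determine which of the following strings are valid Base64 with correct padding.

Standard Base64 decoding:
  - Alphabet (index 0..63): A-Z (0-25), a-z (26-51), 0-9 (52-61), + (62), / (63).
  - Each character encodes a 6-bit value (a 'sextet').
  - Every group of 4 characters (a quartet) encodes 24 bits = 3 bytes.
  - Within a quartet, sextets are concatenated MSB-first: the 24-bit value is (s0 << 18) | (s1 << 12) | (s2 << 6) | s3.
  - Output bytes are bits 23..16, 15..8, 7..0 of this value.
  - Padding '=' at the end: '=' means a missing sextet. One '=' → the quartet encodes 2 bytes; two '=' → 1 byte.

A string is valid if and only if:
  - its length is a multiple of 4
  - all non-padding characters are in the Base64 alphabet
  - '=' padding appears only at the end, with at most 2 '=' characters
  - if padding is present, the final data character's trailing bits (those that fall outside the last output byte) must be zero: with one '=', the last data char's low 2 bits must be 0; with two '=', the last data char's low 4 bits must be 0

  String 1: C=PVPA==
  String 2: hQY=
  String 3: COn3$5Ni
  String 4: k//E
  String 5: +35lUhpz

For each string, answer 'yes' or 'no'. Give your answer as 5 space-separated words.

String 1: 'C=PVPA==' → invalid (bad char(s): ['=']; '=' in middle)
String 2: 'hQY=' → valid
String 3: 'COn3$5Ni' → invalid (bad char(s): ['$'])
String 4: 'k//E' → valid
String 5: '+35lUhpz' → valid

Answer: no yes no yes yes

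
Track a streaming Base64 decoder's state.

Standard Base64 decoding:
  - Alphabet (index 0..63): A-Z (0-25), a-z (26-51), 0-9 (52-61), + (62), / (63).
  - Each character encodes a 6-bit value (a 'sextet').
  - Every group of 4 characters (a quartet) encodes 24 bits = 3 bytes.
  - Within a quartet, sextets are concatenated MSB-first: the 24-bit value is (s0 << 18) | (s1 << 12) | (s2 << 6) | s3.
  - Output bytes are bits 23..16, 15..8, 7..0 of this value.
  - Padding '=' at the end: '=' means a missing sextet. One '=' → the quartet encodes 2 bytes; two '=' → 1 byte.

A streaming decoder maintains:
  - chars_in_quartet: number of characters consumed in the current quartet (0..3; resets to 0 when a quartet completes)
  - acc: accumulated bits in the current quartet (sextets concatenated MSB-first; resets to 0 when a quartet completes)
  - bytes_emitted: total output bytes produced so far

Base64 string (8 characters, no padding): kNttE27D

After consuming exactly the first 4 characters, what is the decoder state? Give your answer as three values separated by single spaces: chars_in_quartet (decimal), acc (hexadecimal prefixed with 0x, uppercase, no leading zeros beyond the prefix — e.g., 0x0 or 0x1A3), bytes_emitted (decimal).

Answer: 0 0x0 3

Derivation:
After char 0 ('k'=36): chars_in_quartet=1 acc=0x24 bytes_emitted=0
After char 1 ('N'=13): chars_in_quartet=2 acc=0x90D bytes_emitted=0
After char 2 ('t'=45): chars_in_quartet=3 acc=0x2436D bytes_emitted=0
After char 3 ('t'=45): chars_in_quartet=4 acc=0x90DB6D -> emit 90 DB 6D, reset; bytes_emitted=3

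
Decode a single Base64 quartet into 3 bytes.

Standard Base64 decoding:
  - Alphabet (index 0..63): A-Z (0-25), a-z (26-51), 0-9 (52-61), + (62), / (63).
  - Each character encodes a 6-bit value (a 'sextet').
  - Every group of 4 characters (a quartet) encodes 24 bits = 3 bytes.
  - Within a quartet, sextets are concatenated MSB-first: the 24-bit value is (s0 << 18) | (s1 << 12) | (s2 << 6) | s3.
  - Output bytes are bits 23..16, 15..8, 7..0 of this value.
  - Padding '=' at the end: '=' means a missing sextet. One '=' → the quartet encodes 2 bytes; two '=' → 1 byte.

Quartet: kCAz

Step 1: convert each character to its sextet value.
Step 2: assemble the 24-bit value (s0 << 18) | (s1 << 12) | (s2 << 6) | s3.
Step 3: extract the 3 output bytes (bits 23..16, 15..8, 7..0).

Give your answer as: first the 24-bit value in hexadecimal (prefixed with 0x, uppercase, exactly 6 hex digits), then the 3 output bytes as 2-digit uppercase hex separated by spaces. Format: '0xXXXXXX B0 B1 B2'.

Sextets: k=36, C=2, A=0, z=51
24-bit: (36<<18) | (2<<12) | (0<<6) | 51
      = 0x900000 | 0x002000 | 0x000000 | 0x000033
      = 0x902033
Bytes: (v>>16)&0xFF=90, (v>>8)&0xFF=20, v&0xFF=33

Answer: 0x902033 90 20 33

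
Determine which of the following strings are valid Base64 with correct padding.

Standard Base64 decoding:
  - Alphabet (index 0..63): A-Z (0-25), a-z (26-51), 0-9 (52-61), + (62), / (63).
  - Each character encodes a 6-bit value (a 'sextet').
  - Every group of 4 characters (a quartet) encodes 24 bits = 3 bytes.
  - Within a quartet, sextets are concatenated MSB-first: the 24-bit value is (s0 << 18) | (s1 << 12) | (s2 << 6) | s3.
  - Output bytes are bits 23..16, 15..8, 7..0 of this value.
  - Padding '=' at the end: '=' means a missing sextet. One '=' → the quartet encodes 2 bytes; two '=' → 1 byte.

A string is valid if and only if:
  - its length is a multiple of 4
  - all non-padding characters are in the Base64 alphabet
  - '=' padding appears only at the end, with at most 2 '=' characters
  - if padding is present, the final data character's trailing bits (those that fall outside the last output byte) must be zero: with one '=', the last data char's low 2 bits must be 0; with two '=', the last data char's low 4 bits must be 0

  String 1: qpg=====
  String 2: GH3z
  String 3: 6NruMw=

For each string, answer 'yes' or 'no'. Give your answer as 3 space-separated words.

String 1: 'qpg=====' → invalid (5 pad chars (max 2))
String 2: 'GH3z' → valid
String 3: '6NruMw=' → invalid (len=7 not mult of 4)

Answer: no yes no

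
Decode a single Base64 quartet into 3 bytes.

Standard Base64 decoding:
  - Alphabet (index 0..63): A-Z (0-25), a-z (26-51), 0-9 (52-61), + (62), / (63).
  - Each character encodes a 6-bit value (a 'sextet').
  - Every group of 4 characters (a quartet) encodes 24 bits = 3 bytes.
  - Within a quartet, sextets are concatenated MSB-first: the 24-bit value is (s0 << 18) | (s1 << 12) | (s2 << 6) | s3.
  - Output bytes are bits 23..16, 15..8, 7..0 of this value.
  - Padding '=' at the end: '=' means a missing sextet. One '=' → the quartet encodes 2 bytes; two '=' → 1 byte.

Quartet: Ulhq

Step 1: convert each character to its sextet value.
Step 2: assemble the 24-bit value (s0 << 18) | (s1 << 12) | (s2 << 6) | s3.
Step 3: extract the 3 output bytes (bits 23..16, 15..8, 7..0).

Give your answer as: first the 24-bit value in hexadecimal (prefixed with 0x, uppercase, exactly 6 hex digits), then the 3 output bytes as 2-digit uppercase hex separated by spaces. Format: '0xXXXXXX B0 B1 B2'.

Sextets: U=20, l=37, h=33, q=42
24-bit: (20<<18) | (37<<12) | (33<<6) | 42
      = 0x500000 | 0x025000 | 0x000840 | 0x00002A
      = 0x52586A
Bytes: (v>>16)&0xFF=52, (v>>8)&0xFF=58, v&0xFF=6A

Answer: 0x52586A 52 58 6A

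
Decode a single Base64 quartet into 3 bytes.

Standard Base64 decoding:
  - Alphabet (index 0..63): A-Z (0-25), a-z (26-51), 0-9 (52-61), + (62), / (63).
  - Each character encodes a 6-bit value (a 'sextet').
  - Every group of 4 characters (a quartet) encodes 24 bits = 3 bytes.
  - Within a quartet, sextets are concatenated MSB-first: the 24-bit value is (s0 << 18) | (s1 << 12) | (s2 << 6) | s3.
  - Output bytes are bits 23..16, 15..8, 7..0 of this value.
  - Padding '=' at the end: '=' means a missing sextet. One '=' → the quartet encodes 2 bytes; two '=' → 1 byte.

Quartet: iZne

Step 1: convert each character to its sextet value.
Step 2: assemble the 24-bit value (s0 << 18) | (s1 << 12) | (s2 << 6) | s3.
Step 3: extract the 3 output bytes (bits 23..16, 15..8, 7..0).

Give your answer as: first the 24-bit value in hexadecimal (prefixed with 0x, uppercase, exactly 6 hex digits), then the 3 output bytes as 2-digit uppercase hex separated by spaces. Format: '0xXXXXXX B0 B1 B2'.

Sextets: i=34, Z=25, n=39, e=30
24-bit: (34<<18) | (25<<12) | (39<<6) | 30
      = 0x880000 | 0x019000 | 0x0009C0 | 0x00001E
      = 0x8999DE
Bytes: (v>>16)&0xFF=89, (v>>8)&0xFF=99, v&0xFF=DE

Answer: 0x8999DE 89 99 DE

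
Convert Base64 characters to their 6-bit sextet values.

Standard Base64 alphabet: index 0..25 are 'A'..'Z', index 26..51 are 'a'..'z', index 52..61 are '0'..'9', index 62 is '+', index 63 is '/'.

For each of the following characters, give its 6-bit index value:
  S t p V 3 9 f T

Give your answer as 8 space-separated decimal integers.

'S': A..Z range, ord('S') − ord('A') = 18
't': a..z range, 26 + ord('t') − ord('a') = 45
'p': a..z range, 26 + ord('p') − ord('a') = 41
'V': A..Z range, ord('V') − ord('A') = 21
'3': 0..9 range, 52 + ord('3') − ord('0') = 55
'9': 0..9 range, 52 + ord('9') − ord('0') = 61
'f': a..z range, 26 + ord('f') − ord('a') = 31
'T': A..Z range, ord('T') − ord('A') = 19

Answer: 18 45 41 21 55 61 31 19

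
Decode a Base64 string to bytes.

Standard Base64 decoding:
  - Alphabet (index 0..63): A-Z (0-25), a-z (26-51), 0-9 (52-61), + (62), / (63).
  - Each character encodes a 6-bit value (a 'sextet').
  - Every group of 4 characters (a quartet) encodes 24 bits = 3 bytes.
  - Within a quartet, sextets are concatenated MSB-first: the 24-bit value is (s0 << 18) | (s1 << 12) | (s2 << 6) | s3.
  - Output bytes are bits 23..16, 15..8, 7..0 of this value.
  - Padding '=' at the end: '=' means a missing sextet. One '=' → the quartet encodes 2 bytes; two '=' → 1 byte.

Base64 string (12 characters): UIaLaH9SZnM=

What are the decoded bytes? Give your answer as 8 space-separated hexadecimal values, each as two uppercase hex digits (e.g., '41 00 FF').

After char 0 ('U'=20): chars_in_quartet=1 acc=0x14 bytes_emitted=0
After char 1 ('I'=8): chars_in_quartet=2 acc=0x508 bytes_emitted=0
After char 2 ('a'=26): chars_in_quartet=3 acc=0x1421A bytes_emitted=0
After char 3 ('L'=11): chars_in_quartet=4 acc=0x50868B -> emit 50 86 8B, reset; bytes_emitted=3
After char 4 ('a'=26): chars_in_quartet=1 acc=0x1A bytes_emitted=3
After char 5 ('H'=7): chars_in_quartet=2 acc=0x687 bytes_emitted=3
After char 6 ('9'=61): chars_in_quartet=3 acc=0x1A1FD bytes_emitted=3
After char 7 ('S'=18): chars_in_quartet=4 acc=0x687F52 -> emit 68 7F 52, reset; bytes_emitted=6
After char 8 ('Z'=25): chars_in_quartet=1 acc=0x19 bytes_emitted=6
After char 9 ('n'=39): chars_in_quartet=2 acc=0x667 bytes_emitted=6
After char 10 ('M'=12): chars_in_quartet=3 acc=0x199CC bytes_emitted=6
Padding '=': partial quartet acc=0x199CC -> emit 66 73; bytes_emitted=8

Answer: 50 86 8B 68 7F 52 66 73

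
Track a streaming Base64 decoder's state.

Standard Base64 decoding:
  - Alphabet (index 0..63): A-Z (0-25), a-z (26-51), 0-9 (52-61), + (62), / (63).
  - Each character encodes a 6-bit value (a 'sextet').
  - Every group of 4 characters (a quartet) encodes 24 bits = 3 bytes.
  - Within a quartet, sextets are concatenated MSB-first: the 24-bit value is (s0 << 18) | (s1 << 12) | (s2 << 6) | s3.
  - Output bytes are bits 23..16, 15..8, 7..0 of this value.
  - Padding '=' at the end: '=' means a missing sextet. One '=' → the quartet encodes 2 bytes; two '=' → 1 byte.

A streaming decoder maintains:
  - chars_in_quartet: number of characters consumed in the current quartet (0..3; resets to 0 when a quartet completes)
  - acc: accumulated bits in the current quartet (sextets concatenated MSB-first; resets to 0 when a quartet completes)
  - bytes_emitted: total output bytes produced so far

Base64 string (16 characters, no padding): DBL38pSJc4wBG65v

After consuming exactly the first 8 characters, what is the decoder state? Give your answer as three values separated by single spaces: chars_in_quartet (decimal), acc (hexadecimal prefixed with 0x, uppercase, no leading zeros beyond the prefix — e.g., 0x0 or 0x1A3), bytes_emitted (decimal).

After char 0 ('D'=3): chars_in_quartet=1 acc=0x3 bytes_emitted=0
After char 1 ('B'=1): chars_in_quartet=2 acc=0xC1 bytes_emitted=0
After char 2 ('L'=11): chars_in_quartet=3 acc=0x304B bytes_emitted=0
After char 3 ('3'=55): chars_in_quartet=4 acc=0xC12F7 -> emit 0C 12 F7, reset; bytes_emitted=3
After char 4 ('8'=60): chars_in_quartet=1 acc=0x3C bytes_emitted=3
After char 5 ('p'=41): chars_in_quartet=2 acc=0xF29 bytes_emitted=3
After char 6 ('S'=18): chars_in_quartet=3 acc=0x3CA52 bytes_emitted=3
After char 7 ('J'=9): chars_in_quartet=4 acc=0xF29489 -> emit F2 94 89, reset; bytes_emitted=6

Answer: 0 0x0 6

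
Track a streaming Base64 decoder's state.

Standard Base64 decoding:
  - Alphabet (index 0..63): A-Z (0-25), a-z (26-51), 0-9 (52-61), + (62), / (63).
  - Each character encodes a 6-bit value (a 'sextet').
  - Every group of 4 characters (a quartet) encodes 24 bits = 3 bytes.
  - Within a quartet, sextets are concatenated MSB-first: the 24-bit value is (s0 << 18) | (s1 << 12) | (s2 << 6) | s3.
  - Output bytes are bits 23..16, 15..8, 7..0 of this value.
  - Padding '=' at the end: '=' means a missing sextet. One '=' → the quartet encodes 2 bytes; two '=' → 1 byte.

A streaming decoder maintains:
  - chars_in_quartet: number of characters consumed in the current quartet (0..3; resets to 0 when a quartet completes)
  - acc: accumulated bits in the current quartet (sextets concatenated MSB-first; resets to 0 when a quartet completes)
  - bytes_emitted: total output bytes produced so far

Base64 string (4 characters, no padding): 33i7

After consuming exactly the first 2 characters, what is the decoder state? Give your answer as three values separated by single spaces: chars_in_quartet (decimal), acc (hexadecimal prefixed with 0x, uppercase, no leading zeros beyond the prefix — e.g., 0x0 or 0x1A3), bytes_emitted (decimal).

After char 0 ('3'=55): chars_in_quartet=1 acc=0x37 bytes_emitted=0
After char 1 ('3'=55): chars_in_quartet=2 acc=0xDF7 bytes_emitted=0

Answer: 2 0xDF7 0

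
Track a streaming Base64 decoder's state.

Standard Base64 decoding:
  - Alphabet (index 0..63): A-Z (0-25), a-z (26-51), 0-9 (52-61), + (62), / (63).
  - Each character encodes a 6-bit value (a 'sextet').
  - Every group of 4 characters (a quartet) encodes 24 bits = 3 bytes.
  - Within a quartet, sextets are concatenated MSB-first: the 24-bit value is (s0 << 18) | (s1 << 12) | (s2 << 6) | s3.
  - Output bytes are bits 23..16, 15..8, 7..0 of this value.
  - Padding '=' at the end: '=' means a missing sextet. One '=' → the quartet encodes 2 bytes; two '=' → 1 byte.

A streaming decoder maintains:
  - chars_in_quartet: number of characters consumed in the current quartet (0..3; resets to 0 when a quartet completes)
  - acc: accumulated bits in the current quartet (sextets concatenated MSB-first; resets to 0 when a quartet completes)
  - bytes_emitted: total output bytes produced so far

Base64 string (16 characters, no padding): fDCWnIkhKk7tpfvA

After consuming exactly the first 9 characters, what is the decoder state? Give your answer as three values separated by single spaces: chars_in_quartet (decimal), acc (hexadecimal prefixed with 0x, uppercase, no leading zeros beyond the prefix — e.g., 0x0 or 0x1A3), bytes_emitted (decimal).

Answer: 1 0xA 6

Derivation:
After char 0 ('f'=31): chars_in_quartet=1 acc=0x1F bytes_emitted=0
After char 1 ('D'=3): chars_in_quartet=2 acc=0x7C3 bytes_emitted=0
After char 2 ('C'=2): chars_in_quartet=3 acc=0x1F0C2 bytes_emitted=0
After char 3 ('W'=22): chars_in_quartet=4 acc=0x7C3096 -> emit 7C 30 96, reset; bytes_emitted=3
After char 4 ('n'=39): chars_in_quartet=1 acc=0x27 bytes_emitted=3
After char 5 ('I'=8): chars_in_quartet=2 acc=0x9C8 bytes_emitted=3
After char 6 ('k'=36): chars_in_quartet=3 acc=0x27224 bytes_emitted=3
After char 7 ('h'=33): chars_in_quartet=4 acc=0x9C8921 -> emit 9C 89 21, reset; bytes_emitted=6
After char 8 ('K'=10): chars_in_quartet=1 acc=0xA bytes_emitted=6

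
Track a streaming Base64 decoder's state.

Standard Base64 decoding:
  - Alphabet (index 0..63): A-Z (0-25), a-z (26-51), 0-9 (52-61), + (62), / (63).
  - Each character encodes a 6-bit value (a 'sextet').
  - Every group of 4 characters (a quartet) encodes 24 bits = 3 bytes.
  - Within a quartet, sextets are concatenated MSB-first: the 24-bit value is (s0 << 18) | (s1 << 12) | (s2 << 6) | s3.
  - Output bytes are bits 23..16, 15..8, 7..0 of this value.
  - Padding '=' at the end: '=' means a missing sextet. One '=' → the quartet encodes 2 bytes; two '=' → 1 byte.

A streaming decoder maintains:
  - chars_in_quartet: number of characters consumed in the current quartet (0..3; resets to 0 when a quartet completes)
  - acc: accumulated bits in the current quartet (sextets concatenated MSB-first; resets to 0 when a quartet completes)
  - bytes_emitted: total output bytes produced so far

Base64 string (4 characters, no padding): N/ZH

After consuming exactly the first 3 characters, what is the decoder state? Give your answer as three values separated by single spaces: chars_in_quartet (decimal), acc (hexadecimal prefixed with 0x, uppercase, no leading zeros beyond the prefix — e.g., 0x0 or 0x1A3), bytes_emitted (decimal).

Answer: 3 0xDFD9 0

Derivation:
After char 0 ('N'=13): chars_in_quartet=1 acc=0xD bytes_emitted=0
After char 1 ('/'=63): chars_in_quartet=2 acc=0x37F bytes_emitted=0
After char 2 ('Z'=25): chars_in_quartet=3 acc=0xDFD9 bytes_emitted=0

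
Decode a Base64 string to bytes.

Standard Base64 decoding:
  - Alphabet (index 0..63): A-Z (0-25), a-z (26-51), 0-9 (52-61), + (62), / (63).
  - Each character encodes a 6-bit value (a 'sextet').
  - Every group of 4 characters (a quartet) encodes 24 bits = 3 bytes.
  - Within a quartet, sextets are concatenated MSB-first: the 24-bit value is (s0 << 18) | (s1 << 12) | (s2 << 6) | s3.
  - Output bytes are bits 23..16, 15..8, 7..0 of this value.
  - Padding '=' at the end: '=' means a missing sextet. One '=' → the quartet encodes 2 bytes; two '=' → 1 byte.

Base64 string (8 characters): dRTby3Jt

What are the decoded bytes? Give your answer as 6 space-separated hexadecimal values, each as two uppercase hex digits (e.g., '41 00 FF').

Answer: 75 14 DB CB 72 6D

Derivation:
After char 0 ('d'=29): chars_in_quartet=1 acc=0x1D bytes_emitted=0
After char 1 ('R'=17): chars_in_quartet=2 acc=0x751 bytes_emitted=0
After char 2 ('T'=19): chars_in_quartet=3 acc=0x1D453 bytes_emitted=0
After char 3 ('b'=27): chars_in_quartet=4 acc=0x7514DB -> emit 75 14 DB, reset; bytes_emitted=3
After char 4 ('y'=50): chars_in_quartet=1 acc=0x32 bytes_emitted=3
After char 5 ('3'=55): chars_in_quartet=2 acc=0xCB7 bytes_emitted=3
After char 6 ('J'=9): chars_in_quartet=3 acc=0x32DC9 bytes_emitted=3
After char 7 ('t'=45): chars_in_quartet=4 acc=0xCB726D -> emit CB 72 6D, reset; bytes_emitted=6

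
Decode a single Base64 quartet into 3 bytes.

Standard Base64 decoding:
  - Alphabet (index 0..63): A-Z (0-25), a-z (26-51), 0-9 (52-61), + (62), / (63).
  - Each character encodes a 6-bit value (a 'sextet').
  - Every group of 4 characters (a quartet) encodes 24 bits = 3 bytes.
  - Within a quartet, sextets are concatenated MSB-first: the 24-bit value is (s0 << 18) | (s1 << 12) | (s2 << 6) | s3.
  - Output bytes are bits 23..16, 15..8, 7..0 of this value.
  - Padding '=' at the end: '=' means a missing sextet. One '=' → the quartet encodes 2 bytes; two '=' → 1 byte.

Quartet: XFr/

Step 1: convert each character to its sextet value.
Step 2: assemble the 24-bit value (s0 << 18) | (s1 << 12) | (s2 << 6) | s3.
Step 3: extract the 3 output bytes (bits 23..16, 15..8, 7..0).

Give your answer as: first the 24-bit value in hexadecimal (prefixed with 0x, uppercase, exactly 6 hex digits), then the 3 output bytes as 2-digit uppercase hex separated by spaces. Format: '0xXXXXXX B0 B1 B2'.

Sextets: X=23, F=5, r=43, /=63
24-bit: (23<<18) | (5<<12) | (43<<6) | 63
      = 0x5C0000 | 0x005000 | 0x000AC0 | 0x00003F
      = 0x5C5AFF
Bytes: (v>>16)&0xFF=5C, (v>>8)&0xFF=5A, v&0xFF=FF

Answer: 0x5C5AFF 5C 5A FF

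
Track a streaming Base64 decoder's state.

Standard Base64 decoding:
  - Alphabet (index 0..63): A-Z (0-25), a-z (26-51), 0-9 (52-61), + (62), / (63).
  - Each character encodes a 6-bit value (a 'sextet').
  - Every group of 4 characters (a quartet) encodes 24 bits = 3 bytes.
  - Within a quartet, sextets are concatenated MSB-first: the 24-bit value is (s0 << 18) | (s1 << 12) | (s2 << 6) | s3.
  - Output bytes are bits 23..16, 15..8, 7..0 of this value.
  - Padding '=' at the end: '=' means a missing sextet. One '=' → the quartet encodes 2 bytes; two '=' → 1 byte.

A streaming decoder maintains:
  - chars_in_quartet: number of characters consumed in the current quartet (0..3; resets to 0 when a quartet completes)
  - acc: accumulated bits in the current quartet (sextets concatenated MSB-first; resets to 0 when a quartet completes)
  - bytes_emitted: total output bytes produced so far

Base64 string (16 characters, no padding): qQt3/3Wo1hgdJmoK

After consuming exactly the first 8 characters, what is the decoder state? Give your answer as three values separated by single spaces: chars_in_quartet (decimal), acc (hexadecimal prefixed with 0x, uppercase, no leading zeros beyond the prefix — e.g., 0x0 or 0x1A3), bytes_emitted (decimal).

After char 0 ('q'=42): chars_in_quartet=1 acc=0x2A bytes_emitted=0
After char 1 ('Q'=16): chars_in_quartet=2 acc=0xA90 bytes_emitted=0
After char 2 ('t'=45): chars_in_quartet=3 acc=0x2A42D bytes_emitted=0
After char 3 ('3'=55): chars_in_quartet=4 acc=0xA90B77 -> emit A9 0B 77, reset; bytes_emitted=3
After char 4 ('/'=63): chars_in_quartet=1 acc=0x3F bytes_emitted=3
After char 5 ('3'=55): chars_in_quartet=2 acc=0xFF7 bytes_emitted=3
After char 6 ('W'=22): chars_in_quartet=3 acc=0x3FDD6 bytes_emitted=3
After char 7 ('o'=40): chars_in_quartet=4 acc=0xFF75A8 -> emit FF 75 A8, reset; bytes_emitted=6

Answer: 0 0x0 6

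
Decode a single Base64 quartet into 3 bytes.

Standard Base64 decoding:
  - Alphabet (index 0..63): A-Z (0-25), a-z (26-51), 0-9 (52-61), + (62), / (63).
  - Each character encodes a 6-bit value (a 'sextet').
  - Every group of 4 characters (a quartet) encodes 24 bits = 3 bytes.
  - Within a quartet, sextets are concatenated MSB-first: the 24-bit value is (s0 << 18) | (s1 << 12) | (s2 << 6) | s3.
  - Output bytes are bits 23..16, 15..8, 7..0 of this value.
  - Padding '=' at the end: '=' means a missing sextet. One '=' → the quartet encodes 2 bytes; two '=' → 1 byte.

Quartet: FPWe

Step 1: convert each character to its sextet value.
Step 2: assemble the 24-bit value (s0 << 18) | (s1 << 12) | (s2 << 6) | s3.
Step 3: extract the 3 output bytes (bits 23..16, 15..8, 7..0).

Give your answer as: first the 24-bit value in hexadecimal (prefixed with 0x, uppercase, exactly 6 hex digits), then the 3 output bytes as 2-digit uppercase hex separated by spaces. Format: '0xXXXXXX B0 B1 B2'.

Answer: 0x14F59E 14 F5 9E

Derivation:
Sextets: F=5, P=15, W=22, e=30
24-bit: (5<<18) | (15<<12) | (22<<6) | 30
      = 0x140000 | 0x00F000 | 0x000580 | 0x00001E
      = 0x14F59E
Bytes: (v>>16)&0xFF=14, (v>>8)&0xFF=F5, v&0xFF=9E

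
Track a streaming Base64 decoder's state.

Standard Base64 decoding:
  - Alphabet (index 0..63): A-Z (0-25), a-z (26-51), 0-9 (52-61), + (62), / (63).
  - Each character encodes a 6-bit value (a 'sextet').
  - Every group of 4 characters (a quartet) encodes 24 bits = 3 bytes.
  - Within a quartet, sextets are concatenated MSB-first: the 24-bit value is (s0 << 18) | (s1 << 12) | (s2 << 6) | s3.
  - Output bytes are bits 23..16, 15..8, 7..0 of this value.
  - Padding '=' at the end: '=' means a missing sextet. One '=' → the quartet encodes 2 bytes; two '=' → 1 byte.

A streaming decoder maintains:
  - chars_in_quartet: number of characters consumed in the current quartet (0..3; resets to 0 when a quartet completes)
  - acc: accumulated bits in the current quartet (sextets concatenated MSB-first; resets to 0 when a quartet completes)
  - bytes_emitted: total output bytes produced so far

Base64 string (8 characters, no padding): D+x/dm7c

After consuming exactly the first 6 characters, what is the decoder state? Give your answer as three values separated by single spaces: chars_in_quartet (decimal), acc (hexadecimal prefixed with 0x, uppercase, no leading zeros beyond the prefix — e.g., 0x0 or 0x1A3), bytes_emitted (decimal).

After char 0 ('D'=3): chars_in_quartet=1 acc=0x3 bytes_emitted=0
After char 1 ('+'=62): chars_in_quartet=2 acc=0xFE bytes_emitted=0
After char 2 ('x'=49): chars_in_quartet=3 acc=0x3FB1 bytes_emitted=0
After char 3 ('/'=63): chars_in_quartet=4 acc=0xFEC7F -> emit 0F EC 7F, reset; bytes_emitted=3
After char 4 ('d'=29): chars_in_quartet=1 acc=0x1D bytes_emitted=3
After char 5 ('m'=38): chars_in_quartet=2 acc=0x766 bytes_emitted=3

Answer: 2 0x766 3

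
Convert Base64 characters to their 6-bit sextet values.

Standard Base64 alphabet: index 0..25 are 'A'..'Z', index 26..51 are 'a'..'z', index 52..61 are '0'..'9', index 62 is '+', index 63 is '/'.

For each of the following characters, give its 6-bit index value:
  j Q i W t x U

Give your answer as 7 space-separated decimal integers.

Answer: 35 16 34 22 45 49 20

Derivation:
'j': a..z range, 26 + ord('j') − ord('a') = 35
'Q': A..Z range, ord('Q') − ord('A') = 16
'i': a..z range, 26 + ord('i') − ord('a') = 34
'W': A..Z range, ord('W') − ord('A') = 22
't': a..z range, 26 + ord('t') − ord('a') = 45
'x': a..z range, 26 + ord('x') − ord('a') = 49
'U': A..Z range, ord('U') − ord('A') = 20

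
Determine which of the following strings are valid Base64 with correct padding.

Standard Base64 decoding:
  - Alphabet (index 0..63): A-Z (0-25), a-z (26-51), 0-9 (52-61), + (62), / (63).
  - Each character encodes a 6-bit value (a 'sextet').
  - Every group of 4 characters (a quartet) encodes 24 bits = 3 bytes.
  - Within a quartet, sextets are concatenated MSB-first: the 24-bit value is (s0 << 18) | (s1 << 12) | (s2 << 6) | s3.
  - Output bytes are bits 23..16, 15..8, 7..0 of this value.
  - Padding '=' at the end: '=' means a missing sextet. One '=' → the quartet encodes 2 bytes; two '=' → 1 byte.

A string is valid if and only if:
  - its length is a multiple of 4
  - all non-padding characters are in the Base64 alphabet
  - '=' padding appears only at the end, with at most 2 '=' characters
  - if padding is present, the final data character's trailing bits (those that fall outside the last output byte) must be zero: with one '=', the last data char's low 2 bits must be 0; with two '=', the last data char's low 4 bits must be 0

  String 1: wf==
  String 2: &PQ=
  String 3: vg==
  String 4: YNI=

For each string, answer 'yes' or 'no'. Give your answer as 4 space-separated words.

String 1: 'wf==' → invalid (bad trailing bits)
String 2: '&PQ=' → invalid (bad char(s): ['&'])
String 3: 'vg==' → valid
String 4: 'YNI=' → valid

Answer: no no yes yes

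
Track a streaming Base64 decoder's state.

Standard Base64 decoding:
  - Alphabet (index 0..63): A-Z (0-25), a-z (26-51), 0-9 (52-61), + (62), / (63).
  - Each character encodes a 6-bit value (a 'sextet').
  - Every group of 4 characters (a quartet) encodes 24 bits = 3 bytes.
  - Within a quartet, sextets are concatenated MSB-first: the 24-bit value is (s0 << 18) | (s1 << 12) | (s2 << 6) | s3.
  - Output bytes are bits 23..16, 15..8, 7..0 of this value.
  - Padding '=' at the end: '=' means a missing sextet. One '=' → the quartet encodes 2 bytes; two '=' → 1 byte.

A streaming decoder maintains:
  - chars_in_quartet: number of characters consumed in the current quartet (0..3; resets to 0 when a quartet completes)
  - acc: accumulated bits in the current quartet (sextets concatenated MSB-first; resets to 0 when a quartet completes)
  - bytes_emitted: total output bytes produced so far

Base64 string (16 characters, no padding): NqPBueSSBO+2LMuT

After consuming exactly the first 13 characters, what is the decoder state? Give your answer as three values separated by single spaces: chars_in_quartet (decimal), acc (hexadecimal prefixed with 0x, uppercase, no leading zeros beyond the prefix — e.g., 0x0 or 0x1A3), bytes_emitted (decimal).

Answer: 1 0xB 9

Derivation:
After char 0 ('N'=13): chars_in_quartet=1 acc=0xD bytes_emitted=0
After char 1 ('q'=42): chars_in_quartet=2 acc=0x36A bytes_emitted=0
After char 2 ('P'=15): chars_in_quartet=3 acc=0xDA8F bytes_emitted=0
After char 3 ('B'=1): chars_in_quartet=4 acc=0x36A3C1 -> emit 36 A3 C1, reset; bytes_emitted=3
After char 4 ('u'=46): chars_in_quartet=1 acc=0x2E bytes_emitted=3
After char 5 ('e'=30): chars_in_quartet=2 acc=0xB9E bytes_emitted=3
After char 6 ('S'=18): chars_in_quartet=3 acc=0x2E792 bytes_emitted=3
After char 7 ('S'=18): chars_in_quartet=4 acc=0xB9E492 -> emit B9 E4 92, reset; bytes_emitted=6
After char 8 ('B'=1): chars_in_quartet=1 acc=0x1 bytes_emitted=6
After char 9 ('O'=14): chars_in_quartet=2 acc=0x4E bytes_emitted=6
After char 10 ('+'=62): chars_in_quartet=3 acc=0x13BE bytes_emitted=6
After char 11 ('2'=54): chars_in_quartet=4 acc=0x4EFB6 -> emit 04 EF B6, reset; bytes_emitted=9
After char 12 ('L'=11): chars_in_quartet=1 acc=0xB bytes_emitted=9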